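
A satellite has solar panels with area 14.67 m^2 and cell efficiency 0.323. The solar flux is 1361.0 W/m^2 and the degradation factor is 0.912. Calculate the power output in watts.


P = area * eta * S * degradation
P = 14.67 * 0.323 * 1361.0 * 0.912
P = 5881.4661 W

5881.4661 W


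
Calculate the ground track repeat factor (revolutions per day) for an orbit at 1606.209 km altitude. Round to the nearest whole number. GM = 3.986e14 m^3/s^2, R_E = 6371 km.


r = 7.977209e+06 m
T = 2*pi*sqrt(r^3/mu) = 7090.6766 s = 118.1779 min
revs/day = 1440 / 118.1779 = 12.1850
Rounded: 12 revolutions per day

12 revolutions per day


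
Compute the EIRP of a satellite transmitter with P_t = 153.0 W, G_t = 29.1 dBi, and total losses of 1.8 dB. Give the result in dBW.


Pt = 153.0 W = 21.8469 dBW
EIRP = Pt_dBW + Gt - losses = 21.8469 + 29.1 - 1.8 = 49.1469 dBW

49.1469 dBW


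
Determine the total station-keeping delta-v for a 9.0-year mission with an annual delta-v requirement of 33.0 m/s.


dV = rate * years = 33.0 * 9.0
dV = 297.0000 m/s

297.0000 m/s


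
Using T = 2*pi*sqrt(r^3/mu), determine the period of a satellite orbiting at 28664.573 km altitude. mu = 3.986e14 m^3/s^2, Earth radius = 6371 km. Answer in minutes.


r = 35035.5730 km = 3.5035573e+07 m
T = 2*pi*sqrt(r^3/mu) = 2*pi*sqrt(4.3005864e+22 / 3.986e14)
T = 65264.2059 s = 1087.7368 min

1087.7368 minutes


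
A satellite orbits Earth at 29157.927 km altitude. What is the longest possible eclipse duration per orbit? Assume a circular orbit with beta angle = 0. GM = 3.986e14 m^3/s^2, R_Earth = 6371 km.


r = 35528.9270 km
T = 1110.7929 min
Eclipse fraction = arcsin(R_E/r)/pi = arcsin(6371.0000/35528.9270)/pi
= arcsin(0.1793187)/pi = 0.05738932
Eclipse duration = 0.05738932 * 1110.7929 = 63.7476 min

63.7476 minutes


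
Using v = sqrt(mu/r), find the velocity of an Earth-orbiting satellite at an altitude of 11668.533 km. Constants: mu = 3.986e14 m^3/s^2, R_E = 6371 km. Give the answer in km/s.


r = R_E + alt = 6371.0 + 11668.533 = 18039.5330 km = 1.8039533e+07 m
v = sqrt(mu/r) = sqrt(3.986e14 / 1.8039533e+07) = 4700.6293 m/s = 4.7006 km/s

4.7006 km/s


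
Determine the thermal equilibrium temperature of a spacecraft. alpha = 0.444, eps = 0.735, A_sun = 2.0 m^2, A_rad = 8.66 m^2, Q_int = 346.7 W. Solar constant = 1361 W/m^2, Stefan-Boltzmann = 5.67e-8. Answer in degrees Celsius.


Numerator = alpha*S*A_sun + Q_int = 0.444*1361*2.0 + 346.7 = 1555.2680 W
Denominator = eps*sigma*A_rad = 0.735*5.67e-8*8.66 = 3.6090117e-07 W/K^4
T^4 = 4.3094014e+09 K^4
T = 256.2148 K = -16.9352 C

-16.9352 degrees Celsius


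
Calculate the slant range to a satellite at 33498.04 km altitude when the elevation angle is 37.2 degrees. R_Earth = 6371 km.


h = 33498.04 km, el = 37.2 deg
d = -R_E*sin(el) + sqrt((R_E*sin(el))^2 + 2*R_E*h + h^2)
d = -6371.0000*sin(0.6492625) + sqrt((6371.0000*0.6045991)^2 + 2*6371.0000*33498.04 + 33498.04^2)
d = 35692.8566 km

35692.8566 km


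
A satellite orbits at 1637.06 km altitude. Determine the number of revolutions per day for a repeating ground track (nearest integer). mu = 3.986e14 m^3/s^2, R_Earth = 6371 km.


r = 8.00806e+06 m
T = 2*pi*sqrt(r^3/mu) = 7131.8500 s = 118.8642 min
revs/day = 1440 / 118.8642 = 12.1147
Rounded: 12 revolutions per day

12 revolutions per day


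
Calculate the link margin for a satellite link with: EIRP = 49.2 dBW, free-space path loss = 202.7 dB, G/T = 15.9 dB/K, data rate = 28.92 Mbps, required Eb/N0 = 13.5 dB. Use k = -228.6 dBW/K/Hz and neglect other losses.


C/N0 = EIRP - FSPL + G/T - k = 49.2 - 202.7 + 15.9 - (-228.6)
C/N0 = 91.0000 dB-Hz
R_b = 28.92 Mbps = 2.892e+07 bps -> 10*log10(R_b) = 74.6120 dB-Hz
Eb/N0 = C/N0 - 10*log10(R_b) = 91.0000 - 74.6120 = 16.3880 dB
Margin = Eb/N0 - Eb/N0_req = 16.3880 - 13.5 = 2.8880 dB (link closes)

2.8880 dB


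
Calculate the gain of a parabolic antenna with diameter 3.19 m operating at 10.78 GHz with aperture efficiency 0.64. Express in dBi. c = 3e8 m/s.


lambda = c/f = 3e8 / 1.078e+10 = 0.02782931 m
G = eta*(pi*D/lambda)^2 = 0.64*(pi*3.19/0.02782931)^2
G = 82995.7966 (linear)
G = 10*log10(82995.7966) = 49.1906 dBi

49.1906 dBi


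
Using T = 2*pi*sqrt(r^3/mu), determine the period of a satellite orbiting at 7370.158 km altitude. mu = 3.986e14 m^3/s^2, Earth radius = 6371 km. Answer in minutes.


r = 13741.1580 km = 1.3741158e+07 m
T = 2*pi*sqrt(r^3/mu) = 2*pi*sqrt(2.5945975e+21 / 3.986e14)
T = 16030.4687 s = 267.1745 min

267.1745 minutes


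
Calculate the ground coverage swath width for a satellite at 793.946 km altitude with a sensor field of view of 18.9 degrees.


FOV = 18.9 deg = 0.3298672 rad
swath = 2 * alt * tan(FOV/2) = 2 * 793.946 * tan(0.1649336)
swath = 2 * 793.946 * 0.1664456
swath = 264.2977 km

264.2977 km


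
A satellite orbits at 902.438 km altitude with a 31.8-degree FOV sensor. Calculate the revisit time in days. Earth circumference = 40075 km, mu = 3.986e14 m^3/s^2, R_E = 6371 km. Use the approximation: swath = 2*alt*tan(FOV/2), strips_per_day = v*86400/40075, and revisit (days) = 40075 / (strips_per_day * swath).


swath = 2*902.438*tan(0.2775074) = 514.1325 km
v = sqrt(mu/r) = 7402.8471 m/s = 7.4028 km/s
strips/day = v*86400/40075 = 7.4028*86400/40075 = 15.9602
coverage/day = strips * swath = 15.9602 * 514.1325 = 8205.6692 km
revisit = 40075 / 8205.6692 = 4.8838 days

4.8838 days


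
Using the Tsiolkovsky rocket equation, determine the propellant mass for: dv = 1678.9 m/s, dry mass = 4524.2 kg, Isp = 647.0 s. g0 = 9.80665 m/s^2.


ve = Isp * g0 = 647.0 * 9.80665 = 6344.902550 m/s
mass ratio = exp(dv/ve) = exp(1678.9/6344.902550) = 1.30291767
m_prop = m_dry * (mr - 1) = 4524.2 * (1.30291767 - 1)
m_prop = 1370.4601 kg

1370.4601 kg


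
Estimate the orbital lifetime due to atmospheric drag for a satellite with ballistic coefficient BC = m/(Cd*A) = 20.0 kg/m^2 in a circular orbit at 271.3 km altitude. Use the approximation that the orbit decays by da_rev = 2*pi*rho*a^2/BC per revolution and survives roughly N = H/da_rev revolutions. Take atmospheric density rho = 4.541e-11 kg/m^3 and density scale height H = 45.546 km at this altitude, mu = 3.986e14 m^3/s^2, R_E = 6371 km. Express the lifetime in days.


a = R_E + alt = 6642.3000 km = 6.6423e+06 m
da_rev = 2*pi*rho*a^2/BC = 2*pi*4.541e-11*(6.6423e+06)^2/20.0 = 629.416825 m per revolution
N = H/da_rev = 45546.0000 m / 629.416825 m = 72.3622 revolutions
P = 2*pi*sqrt(a^3/mu) = 5387.5207 s
lifetime = N*P = 72.3622 * 5387.5207 = 389852.9681 s = 4.5122 days

4.5122 days


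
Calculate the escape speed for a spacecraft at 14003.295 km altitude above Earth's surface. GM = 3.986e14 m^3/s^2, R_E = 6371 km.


r = 6371.0 + 14003.295 = 20374.2950 km = 2.0374295e+07 m
v_esc = sqrt(2*mu/r) = sqrt(2*3.986e14 / 2.0374295e+07)
v_esc = 6255.2166 m/s = 6.2552 km/s

6.2552 km/s


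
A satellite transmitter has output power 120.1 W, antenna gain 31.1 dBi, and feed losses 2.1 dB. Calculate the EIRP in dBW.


Pt = 120.1 W = 20.7954 dBW
EIRP = Pt_dBW + Gt - losses = 20.7954 + 31.1 - 2.1 = 49.7954 dBW

49.7954 dBW


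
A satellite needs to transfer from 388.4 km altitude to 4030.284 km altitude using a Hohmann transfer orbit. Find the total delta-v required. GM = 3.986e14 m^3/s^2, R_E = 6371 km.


r1 = 6759.4000 km = 6.7594e+06 m
r2 = 10401.2840 km = 1.0401284e+07 m
dv1 = sqrt(mu/r1)*(sqrt(2*r2/(r1+r2)) - 1) = 775.6718 m/s
dv2 = sqrt(mu/r2)*(1 - sqrt(2*r1/(r1+r2))) = 696.0077 m/s
total dv = |dv1| + |dv2| = 775.6718 + 696.0077 = 1471.6795 m/s = 1.4717 km/s

1.4717 km/s


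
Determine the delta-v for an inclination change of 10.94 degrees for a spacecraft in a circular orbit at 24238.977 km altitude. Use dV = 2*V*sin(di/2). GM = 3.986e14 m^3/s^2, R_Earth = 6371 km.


r = 30609.9770 km = 3.0609977e+07 m
V = sqrt(mu/r) = 3608.5867 m/s
di = 10.94 deg = 0.190939 rad
dV = 2*V*sin(di/2) = 2*3608.5867*sin(0.09546951)
dV = 687.9738 m/s = 0.6879738 km/s

0.6880 km/s


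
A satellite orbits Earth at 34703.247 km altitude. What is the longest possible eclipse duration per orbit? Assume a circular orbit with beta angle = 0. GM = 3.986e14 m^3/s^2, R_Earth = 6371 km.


r = 41074.2470 km
T = 1380.7479 min
Eclipse fraction = arcsin(R_E/r)/pi = arcsin(6371.0000/41074.2470)/pi
= arcsin(0.1551094)/pi = 0.04957299
Eclipse duration = 0.04957299 * 1380.7479 = 68.4478 min

68.4478 minutes


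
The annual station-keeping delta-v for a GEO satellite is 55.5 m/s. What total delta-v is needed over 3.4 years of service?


dV = rate * years = 55.5 * 3.4
dV = 188.7000 m/s

188.7000 m/s


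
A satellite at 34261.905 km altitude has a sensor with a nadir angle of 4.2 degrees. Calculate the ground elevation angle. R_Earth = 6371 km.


r = R_E + alt = 40632.9050 km
Law of sines in the satellite / Earth-center / ground-point triangle:
  sin(nadir)/R_E = sin(90 + el)/r  =>  cos(el) = (r/R_E)*sin(nadir)
cos(el) = (40632.9050 / 6371.0000) * sin(4.2 deg) = 0.4670979
el = arccos(0.4670979) = 62.1539 deg
(Earth-central angle = 90 - nadir - el = 23.6461 deg)

62.1539 degrees


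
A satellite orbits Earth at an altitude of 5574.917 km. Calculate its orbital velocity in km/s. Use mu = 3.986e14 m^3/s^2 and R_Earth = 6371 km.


r = R_E + alt = 6371.0 + 5574.917 = 11945.9170 km = 1.1945917e+07 m
v = sqrt(mu/r) = sqrt(3.986e14 / 1.1945917e+07) = 5776.4218 m/s = 5.7764 km/s

5.7764 km/s


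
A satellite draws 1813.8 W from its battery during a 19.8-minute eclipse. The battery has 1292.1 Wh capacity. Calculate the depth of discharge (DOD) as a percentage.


E_used = P * t / 60 = 1813.8 * 19.8 / 60 = 598.5540 Wh
DOD = E_used / E_total * 100 = 598.5540 / 1292.1 * 100
DOD = 46.3241 %

46.3241 %


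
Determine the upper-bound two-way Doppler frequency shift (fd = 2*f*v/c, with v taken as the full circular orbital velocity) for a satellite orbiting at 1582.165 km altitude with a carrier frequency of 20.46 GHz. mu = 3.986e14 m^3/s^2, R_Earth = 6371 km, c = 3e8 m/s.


r = 7.953165e+06 m
v = sqrt(mu/r) = 7079.4359 m/s (worst-case radial velocity)
f = 20.46 GHz = 2.046e+10 Hz
fd = 2*f*v/c = 2*2.046e+10*7079.4359/3.0e+08
fd = 965635.0502 Hz

965635.0502 Hz


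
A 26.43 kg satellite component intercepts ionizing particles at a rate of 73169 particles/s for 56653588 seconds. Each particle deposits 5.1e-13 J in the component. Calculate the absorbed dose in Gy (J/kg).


Total energy deposited = rate * time * E_per
  = 73169 * 56653588 * 5.1e-13 = 2.1141 J
Dose = E_total / mass = 2.1141 / 26.43
Dose = 0.0799885 Gy

0.0800 Gy


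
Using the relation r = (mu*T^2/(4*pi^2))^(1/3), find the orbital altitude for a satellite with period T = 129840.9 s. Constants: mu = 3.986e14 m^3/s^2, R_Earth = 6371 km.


T = 129840.9 s
r = (mu*T^2/(4*pi^2))^(1/3) = (3.986e14 * 129840.9^2 / (4*pi^2))^(1/3)
r = 5.5420044e+07 m = 55420.0437 km
alt = r - R_E = 55420.0437 - 6371 = 49049.0437 km

49049.0437 km


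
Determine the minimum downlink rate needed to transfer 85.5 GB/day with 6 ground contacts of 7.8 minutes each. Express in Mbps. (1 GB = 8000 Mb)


total contact time = 6 * 7.8 * 60 = 2808.0000 s
data = 85.5 GB = 684000.0000 Mb
rate = 684000.0000 / 2808.0000 = 243.5897 Mbps

243.5897 Mbps


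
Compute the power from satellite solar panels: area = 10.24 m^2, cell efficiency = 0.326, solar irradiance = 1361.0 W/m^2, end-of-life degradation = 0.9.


P = area * eta * S * degradation
P = 10.24 * 0.326 * 1361.0 * 0.9
P = 4089.0102 W

4089.0102 W


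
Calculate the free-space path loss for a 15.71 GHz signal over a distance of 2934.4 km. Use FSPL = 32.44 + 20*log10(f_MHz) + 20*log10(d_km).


f = 15.71 GHz = 15710.0000 MHz
d = 2934.4 km
FSPL = 32.44 + 20*log10(15710.0000) + 20*log10(2934.4)
FSPL = 32.44 + 83.9235 + 69.3504
FSPL = 185.7139 dB

185.7139 dB


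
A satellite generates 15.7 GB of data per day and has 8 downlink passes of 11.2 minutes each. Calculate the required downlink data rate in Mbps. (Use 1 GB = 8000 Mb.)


total contact time = 8 * 11.2 * 60 = 5376.0000 s
data = 15.7 GB = 125600.0000 Mb
rate = 125600.0000 / 5376.0000 = 23.3631 Mbps

23.3631 Mbps


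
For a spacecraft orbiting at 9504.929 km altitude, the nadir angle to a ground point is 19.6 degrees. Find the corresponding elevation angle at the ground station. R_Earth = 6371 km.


r = R_E + alt = 15875.9290 km
Law of sines in the satellite / Earth-center / ground-point triangle:
  sin(nadir)/R_E = sin(90 + el)/r  =>  cos(el) = (r/R_E)*sin(nadir)
cos(el) = (15875.9290 / 6371.0000) * sin(19.6 deg) = 0.8359136
el = arccos(0.8359136) = 33.2889 deg
(Earth-central angle = 90 - nadir - el = 37.1111 deg)

33.2889 degrees


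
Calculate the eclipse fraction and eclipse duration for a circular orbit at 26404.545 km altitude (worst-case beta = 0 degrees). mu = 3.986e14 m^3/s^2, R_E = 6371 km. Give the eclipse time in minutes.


r = 32775.5450 km
T = 984.2034 min
Eclipse fraction = arcsin(R_E/r)/pi = arcsin(6371.0000/32775.5450)/pi
= arcsin(0.1943827)/pi = 0.06227037
Eclipse duration = 0.06227037 * 984.2034 = 61.2867 min

61.2867 minutes


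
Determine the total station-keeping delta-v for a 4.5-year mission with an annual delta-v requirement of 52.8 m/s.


dV = rate * years = 52.8 * 4.5
dV = 237.6000 m/s

237.6000 m/s


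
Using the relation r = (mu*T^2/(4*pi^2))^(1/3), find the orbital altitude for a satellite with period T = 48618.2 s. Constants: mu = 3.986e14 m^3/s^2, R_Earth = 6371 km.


T = 48618.2 s
r = (mu*T^2/(4*pi^2))^(1/3) = (3.986e14 * 48618.2^2 / (4*pi^2))^(1/3)
r = 2.8791112e+07 m = 28791.1118 km
alt = r - R_E = 28791.1118 - 6371 = 22420.1118 km

22420.1118 km


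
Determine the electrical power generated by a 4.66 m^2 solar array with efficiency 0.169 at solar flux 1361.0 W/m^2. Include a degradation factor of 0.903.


P = area * eta * S * degradation
P = 4.66 * 0.169 * 1361.0 * 0.903
P = 967.8733 W

967.8733 W


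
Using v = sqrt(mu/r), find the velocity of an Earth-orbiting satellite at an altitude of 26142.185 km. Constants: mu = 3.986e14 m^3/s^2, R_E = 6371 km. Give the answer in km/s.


r = R_E + alt = 6371.0 + 26142.185 = 32513.1850 km = 3.2513185e+07 m
v = sqrt(mu/r) = sqrt(3.986e14 / 3.2513185e+07) = 3501.3771 m/s = 3.5014 km/s

3.5014 km/s


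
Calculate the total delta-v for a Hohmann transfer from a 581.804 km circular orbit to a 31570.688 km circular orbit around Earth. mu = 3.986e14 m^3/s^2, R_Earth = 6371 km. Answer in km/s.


r1 = 6952.8040 km = 6.952804e+06 m
r2 = 37941.6880 km = 3.7941688e+07 m
dv1 = sqrt(mu/r1)*(sqrt(2*r2/(r1+r2)) - 1) = 2272.2431 m/s
dv2 = sqrt(mu/r2)*(1 - sqrt(2*r1/(r1+r2))) = 1437.3488 m/s
total dv = |dv1| + |dv2| = 2272.2431 + 1437.3488 = 3709.5919 m/s = 3.7096 km/s

3.7096 km/s


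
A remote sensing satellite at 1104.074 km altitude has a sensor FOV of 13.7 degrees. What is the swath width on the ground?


FOV = 13.7 deg = 0.2391101 rad
swath = 2 * alt * tan(FOV/2) = 2 * 1104.074 * tan(0.1195551)
swath = 2 * 1104.074 * 0.1201279
swath = 265.2603 km

265.2603 km


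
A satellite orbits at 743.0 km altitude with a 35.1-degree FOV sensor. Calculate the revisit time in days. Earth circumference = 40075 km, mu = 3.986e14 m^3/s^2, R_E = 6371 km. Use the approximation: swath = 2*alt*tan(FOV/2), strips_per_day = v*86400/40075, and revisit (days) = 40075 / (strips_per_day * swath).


swath = 2*743.0*tan(0.3063053) = 469.9601 km
v = sqrt(mu/r) = 7485.3432 m/s = 7.4853 km/s
strips/day = v*86400/40075 = 7.4853*86400/40075 = 16.1381
coverage/day = strips * swath = 16.1381 * 469.9601 = 7584.2546 km
revisit = 40075 / 7584.2546 = 5.2840 days

5.2840 days


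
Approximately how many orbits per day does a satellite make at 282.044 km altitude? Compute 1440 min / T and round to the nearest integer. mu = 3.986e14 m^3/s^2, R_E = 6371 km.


r = 6.653044e+06 m
T = 2*pi*sqrt(r^3/mu) = 5400.5975 s = 90.0100 min
revs/day = 1440 / 90.0100 = 15.9982
Rounded: 16 revolutions per day

16 revolutions per day


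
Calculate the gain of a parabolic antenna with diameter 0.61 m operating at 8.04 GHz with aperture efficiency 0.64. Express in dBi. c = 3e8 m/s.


lambda = c/f = 3e8 / 8.04e+09 = 0.03731343 m
G = eta*(pi*D/lambda)^2 = 0.64*(pi*0.61/0.03731343)^2
G = 1688.1420 (linear)
G = 10*log10(1688.1420) = 32.2741 dBi

32.2741 dBi


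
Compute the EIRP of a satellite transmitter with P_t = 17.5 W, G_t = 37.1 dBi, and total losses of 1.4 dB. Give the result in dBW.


Pt = 17.5 W = 12.4304 dBW
EIRP = Pt_dBW + Gt - losses = 12.4304 + 37.1 - 1.4 = 48.1304 dBW

48.1304 dBW


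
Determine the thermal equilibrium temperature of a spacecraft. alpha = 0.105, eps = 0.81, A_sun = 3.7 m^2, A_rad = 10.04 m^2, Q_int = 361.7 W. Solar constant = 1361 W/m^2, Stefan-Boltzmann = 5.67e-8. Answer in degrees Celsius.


Numerator = alpha*S*A_sun + Q_int = 0.105*1361*3.7 + 361.7 = 890.4485 W
Denominator = eps*sigma*A_rad = 0.81*5.67e-8*10.04 = 4.6110708e-07 W/K^4
T^4 = 1.93111e+09 K^4
T = 209.6292 K = -63.5208 C

-63.5208 degrees Celsius


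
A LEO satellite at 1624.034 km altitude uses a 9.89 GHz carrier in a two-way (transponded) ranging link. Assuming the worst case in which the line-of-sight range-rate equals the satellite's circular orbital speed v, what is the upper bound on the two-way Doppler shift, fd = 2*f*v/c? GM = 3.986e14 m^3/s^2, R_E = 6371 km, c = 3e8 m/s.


r = 7.995034e+06 m
v = sqrt(mu/r) = 7060.8745 m/s (worst-case radial velocity)
f = 9.89 GHz = 9.89e+09 Hz
fd = 2*f*v/c = 2*9.89e+09*7060.8745/3.0e+08
fd = 465546.9891 Hz

465546.9891 Hz


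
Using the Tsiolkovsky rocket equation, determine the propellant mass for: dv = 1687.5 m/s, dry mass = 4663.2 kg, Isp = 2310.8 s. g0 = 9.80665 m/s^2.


ve = Isp * g0 = 2310.8 * 9.80665 = 22661.206820 m/s
mass ratio = exp(dv/ve) = exp(1687.5/22661.206820) = 1.07730922
m_prop = m_dry * (mr - 1) = 4663.2 * (1.07730922 - 1)
m_prop = 360.5083 kg

360.5083 kg


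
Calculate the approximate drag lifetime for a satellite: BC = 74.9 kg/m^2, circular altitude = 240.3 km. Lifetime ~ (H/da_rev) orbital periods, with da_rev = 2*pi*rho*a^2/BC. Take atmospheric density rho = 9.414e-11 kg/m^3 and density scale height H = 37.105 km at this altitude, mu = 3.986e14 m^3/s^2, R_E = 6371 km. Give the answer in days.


a = R_E + alt = 6611.3000 km = 6.6113e+06 m
da_rev = 2*pi*rho*a^2/BC = 2*pi*9.414e-11*(6.6113e+06)^2/74.9 = 345.180278 m per revolution
N = H/da_rev = 37105.0000 m / 345.180278 m = 107.4946 revolutions
P = 2*pi*sqrt(a^3/mu) = 5349.8489 s
lifetime = N*P = 107.4946 * 5349.8489 = 575079.6241 s = 6.6560 days

6.6560 days


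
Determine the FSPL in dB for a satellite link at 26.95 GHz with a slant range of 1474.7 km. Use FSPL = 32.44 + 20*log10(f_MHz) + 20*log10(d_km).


f = 26.95 GHz = 26950.0000 MHz
d = 1474.7 km
FSPL = 32.44 + 20*log10(26950.0000) + 20*log10(1474.7)
FSPL = 32.44 + 88.6112 + 63.3741
FSPL = 184.4252 dB

184.4252 dB


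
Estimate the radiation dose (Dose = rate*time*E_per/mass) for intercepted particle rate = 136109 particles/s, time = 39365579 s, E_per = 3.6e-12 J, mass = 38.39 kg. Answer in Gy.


Total energy deposited = rate * time * E_per
  = 136109 * 39365579 * 3.6e-12 = 19.2888 J
Dose = E_total / mass = 19.2888 / 38.39
Dose = 0.5024442 Gy

0.5024 Gy


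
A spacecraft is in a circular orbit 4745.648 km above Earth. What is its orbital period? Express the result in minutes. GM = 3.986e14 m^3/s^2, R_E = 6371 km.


r = 11116.6480 km = 1.1116648e+07 m
T = 2*pi*sqrt(r^3/mu) = 2*pi*sqrt(1.3737938e+21 / 3.986e14)
T = 11664.6578 s = 194.4110 min

194.4110 minutes


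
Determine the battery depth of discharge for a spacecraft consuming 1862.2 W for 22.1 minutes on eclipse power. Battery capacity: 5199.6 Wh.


E_used = P * t / 60 = 1862.2 * 22.1 / 60 = 685.9103 Wh
DOD = E_used / E_total * 100 = 685.9103 / 5199.6 * 100
DOD = 13.1916 %

13.1916 %


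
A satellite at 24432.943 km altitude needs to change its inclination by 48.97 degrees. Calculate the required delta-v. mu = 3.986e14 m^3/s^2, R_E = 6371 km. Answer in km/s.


r = 30803.9430 km = 3.0803943e+07 m
V = sqrt(mu/r) = 3597.2075 m/s
di = 48.97 deg = 0.8546877 rad
dV = 2*V*sin(di/2) = 2*3597.2075*sin(0.4273439)
dV = 2981.7613 m/s = 2.9818 km/s

2.9818 km/s


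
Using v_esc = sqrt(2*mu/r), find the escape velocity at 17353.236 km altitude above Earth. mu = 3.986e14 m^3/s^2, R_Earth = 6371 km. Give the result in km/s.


r = 6371.0 + 17353.236 = 23724.2360 km = 2.3724236e+07 m
v_esc = sqrt(2*mu/r) = sqrt(2*3.986e14 / 2.3724236e+07)
v_esc = 5796.7895 m/s = 5.7968 km/s

5.7968 km/s


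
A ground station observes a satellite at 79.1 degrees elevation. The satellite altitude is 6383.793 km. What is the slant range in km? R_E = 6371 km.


h = 6383.793 km, el = 79.1 deg
d = -R_E*sin(el) + sqrt((R_E*sin(el))^2 + 2*R_E*h + h^2)
d = -6371.0000*sin(1.3806) + sqrt((6371.0000*0.9819587)^2 + 2*6371.0000*6383.793 + 6383.793^2)
d = 6441.7116 km

6441.7116 km


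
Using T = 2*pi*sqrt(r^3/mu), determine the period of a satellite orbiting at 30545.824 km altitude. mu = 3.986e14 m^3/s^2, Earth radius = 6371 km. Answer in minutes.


r = 36916.8240 km = 3.6916824e+07 m
T = 2*pi*sqrt(r^3/mu) = 2*pi*sqrt(5.0312164e+22 / 3.986e14)
T = 70590.7373 s = 1176.5123 min

1176.5123 minutes


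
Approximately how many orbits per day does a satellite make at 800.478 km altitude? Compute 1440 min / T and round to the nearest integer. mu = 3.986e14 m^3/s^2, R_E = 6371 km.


r = 7.171478e+06 m
T = 2*pi*sqrt(r^3/mu) = 6043.9968 s = 100.7333 min
revs/day = 1440 / 100.7333 = 14.2952
Rounded: 14 revolutions per day

14 revolutions per day


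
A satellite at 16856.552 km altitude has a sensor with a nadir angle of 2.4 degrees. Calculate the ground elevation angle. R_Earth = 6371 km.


r = R_E + alt = 23227.5520 km
Law of sines in the satellite / Earth-center / ground-point triangle:
  sin(nadir)/R_E = sin(90 + el)/r  =>  cos(el) = (r/R_E)*sin(nadir)
cos(el) = (23227.5520 / 6371.0000) * sin(2.4 deg) = 0.1526713
el = arccos(0.1526713) = 81.2182 deg
(Earth-central angle = 90 - nadir - el = 6.3818 deg)

81.2182 degrees


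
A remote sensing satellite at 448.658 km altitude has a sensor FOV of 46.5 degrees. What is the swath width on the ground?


FOV = 46.5 deg = 0.8115781 rad
swath = 2 * alt * tan(FOV/2) = 2 * 448.658 * tan(0.4057891)
swath = 2 * 448.658 * 0.4296339
swath = 385.5174 km

385.5174 km


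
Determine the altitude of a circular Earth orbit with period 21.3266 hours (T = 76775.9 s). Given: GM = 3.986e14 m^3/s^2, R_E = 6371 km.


T = 76775.9 s
r = (mu*T^2/(4*pi^2))^(1/3) = (3.986e14 * 76775.9^2 / (4*pi^2))^(1/3)
r = 3.9042936e+07 m = 39042.9355 km
alt = r - R_E = 39042.9355 - 6371 = 32671.9355 km

32671.9355 km


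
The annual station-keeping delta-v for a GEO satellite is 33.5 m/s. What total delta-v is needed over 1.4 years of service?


dV = rate * years = 33.5 * 1.4
dV = 46.9000 m/s

46.9000 m/s


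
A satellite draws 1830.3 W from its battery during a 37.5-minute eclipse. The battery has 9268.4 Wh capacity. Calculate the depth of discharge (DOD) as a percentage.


E_used = P * t / 60 = 1830.3 * 37.5 / 60 = 1143.9375 Wh
DOD = E_used / E_total * 100 = 1143.9375 / 9268.4 * 100
DOD = 12.3423 %

12.3423 %


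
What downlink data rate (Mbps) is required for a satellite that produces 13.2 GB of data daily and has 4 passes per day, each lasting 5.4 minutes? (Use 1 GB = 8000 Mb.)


total contact time = 4 * 5.4 * 60 = 1296.0000 s
data = 13.2 GB = 105600.0000 Mb
rate = 105600.0000 / 1296.0000 = 81.4815 Mbps

81.4815 Mbps


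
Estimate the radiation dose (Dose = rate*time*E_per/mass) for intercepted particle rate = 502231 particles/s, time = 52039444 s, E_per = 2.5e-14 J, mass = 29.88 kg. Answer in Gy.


Total energy deposited = rate * time * E_per
  = 502231 * 52039444 * 2.5e-14 = 0.6533955 J
Dose = E_total / mass = 0.6533955 / 29.88
Dose = 0.02186732 Gy

0.0219 Gy


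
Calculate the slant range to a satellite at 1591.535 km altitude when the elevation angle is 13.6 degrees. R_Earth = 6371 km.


h = 1591.535 km, el = 13.6 deg
d = -R_E*sin(el) + sqrt((R_E*sin(el))^2 + 2*R_E*h + h^2)
d = -6371.0000*sin(0.2373648) + sqrt((6371.0000*0.2351421)^2 + 2*6371.0000*1591.535 + 1591.535^2)
d = 3507.5661 km

3507.5661 km


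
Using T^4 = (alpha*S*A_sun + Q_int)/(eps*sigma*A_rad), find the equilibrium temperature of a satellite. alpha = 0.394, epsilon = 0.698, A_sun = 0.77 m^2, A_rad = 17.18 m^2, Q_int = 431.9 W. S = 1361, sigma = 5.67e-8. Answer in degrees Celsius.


Numerator = alpha*S*A_sun + Q_int = 0.394*1361*0.77 + 431.9 = 844.8002 W
Denominator = eps*sigma*A_rad = 0.698*5.67e-8*17.18 = 6.7992599e-07 W/K^4
T^4 = 1.2424884e+09 K^4
T = 187.7470 K = -85.4030 C

-85.4030 degrees Celsius


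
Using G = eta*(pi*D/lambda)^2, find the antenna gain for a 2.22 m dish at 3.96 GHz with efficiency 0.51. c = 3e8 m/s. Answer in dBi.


lambda = c/f = 3e8 / 3.96e+09 = 0.07575758 m
G = eta*(pi*D/lambda)^2 = 0.51*(pi*2.22/0.07575758)^2
G = 4322.3878 (linear)
G = 10*log10(4322.3878) = 36.3572 dBi

36.3572 dBi


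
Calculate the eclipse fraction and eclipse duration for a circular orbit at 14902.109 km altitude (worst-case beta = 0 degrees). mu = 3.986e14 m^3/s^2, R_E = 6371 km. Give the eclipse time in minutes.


r = 21273.1090 km
T = 514.6434 min
Eclipse fraction = arcsin(R_E/r)/pi = arcsin(6371.0000/21273.1090)/pi
= arcsin(0.2994861)/pi = 0.09681521
Eclipse duration = 0.09681521 * 514.6434 = 49.8253 min

49.8253 minutes


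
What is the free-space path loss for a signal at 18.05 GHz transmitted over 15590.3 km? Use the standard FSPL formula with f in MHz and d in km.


f = 18.05 GHz = 18050.0000 MHz
d = 15590.3 km
FSPL = 32.44 + 20*log10(18050.0000) + 20*log10(15590.3)
FSPL = 32.44 + 85.1295 + 83.8571
FSPL = 201.4266 dB

201.4266 dB


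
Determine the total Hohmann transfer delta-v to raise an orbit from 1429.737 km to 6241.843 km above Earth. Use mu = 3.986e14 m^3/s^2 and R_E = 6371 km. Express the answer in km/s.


r1 = 7800.7370 km = 7.800737e+06 m
r2 = 12612.8430 km = 1.2612843e+07 m
dv1 = sqrt(mu/r1)*(sqrt(2*r2/(r1+r2)) - 1) = 797.9913 m/s
dv2 = sqrt(mu/r2)*(1 - sqrt(2*r1/(r1+r2))) = 707.0603 m/s
total dv = |dv1| + |dv2| = 797.9913 + 707.0603 = 1505.0516 m/s = 1.5051 km/s

1.5051 km/s


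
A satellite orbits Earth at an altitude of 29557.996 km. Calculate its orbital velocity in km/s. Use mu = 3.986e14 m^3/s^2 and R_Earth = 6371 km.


r = R_E + alt = 6371.0 + 29557.996 = 35928.9960 km = 3.5928996e+07 m
v = sqrt(mu/r) = sqrt(3.986e14 / 3.5928996e+07) = 3330.7812 m/s = 3.3308 km/s

3.3308 km/s


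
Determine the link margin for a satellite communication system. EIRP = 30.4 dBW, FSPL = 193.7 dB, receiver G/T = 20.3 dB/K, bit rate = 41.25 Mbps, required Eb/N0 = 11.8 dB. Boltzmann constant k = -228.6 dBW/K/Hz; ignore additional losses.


C/N0 = EIRP - FSPL + G/T - k = 30.4 - 193.7 + 20.3 - (-228.6)
C/N0 = 85.6000 dB-Hz
R_b = 41.25 Mbps = 4.125e+07 bps -> 10*log10(R_b) = 76.1542 dB-Hz
Eb/N0 = C/N0 - 10*log10(R_b) = 85.6000 - 76.1542 = 9.4458 dB
Margin = Eb/N0 - Eb/N0_req = 9.4458 - 11.8 = -2.3542 dB (negative margin: link does not close)

-2.3542 dB


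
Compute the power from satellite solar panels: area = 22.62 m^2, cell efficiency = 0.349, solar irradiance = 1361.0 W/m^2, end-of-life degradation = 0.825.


P = area * eta * S * degradation
P = 22.62 * 0.349 * 1361.0 * 0.825
P = 8864.0072 W

8864.0072 W


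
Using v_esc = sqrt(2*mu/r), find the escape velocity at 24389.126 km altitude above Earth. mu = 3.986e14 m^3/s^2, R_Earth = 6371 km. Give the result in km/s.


r = 6371.0 + 24389.126 = 30760.1260 km = 3.0760126e+07 m
v_esc = sqrt(2*mu/r) = sqrt(2*3.986e14 / 3.0760126e+07)
v_esc = 5090.8417 m/s = 5.0908 km/s

5.0908 km/s


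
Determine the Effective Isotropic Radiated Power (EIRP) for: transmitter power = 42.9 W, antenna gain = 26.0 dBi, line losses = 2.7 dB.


Pt = 42.9 W = 16.3246 dBW
EIRP = Pt_dBW + Gt - losses = 16.3246 + 26.0 - 2.7 = 39.6246 dBW

39.6246 dBW


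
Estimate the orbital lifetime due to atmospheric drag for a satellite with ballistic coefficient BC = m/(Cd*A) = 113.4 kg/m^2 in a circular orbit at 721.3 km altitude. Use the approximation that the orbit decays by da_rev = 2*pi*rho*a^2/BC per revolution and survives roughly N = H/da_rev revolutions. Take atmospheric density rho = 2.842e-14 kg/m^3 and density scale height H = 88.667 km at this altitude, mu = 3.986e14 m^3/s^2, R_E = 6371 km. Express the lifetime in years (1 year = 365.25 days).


a = R_E + alt = 7092.3000 km = 7.0923e+06 m
da_rev = 2*pi*rho*a^2/BC = 2*pi*2.842e-14*(7.0923e+06)^2/113.4 = 0.0792072769 m per revolution
N = H/da_rev = 88667.0000 m / 0.0792072769 m = 1.11943e+06 revolutions
P = 2*pi*sqrt(a^3/mu) = 5944.1788 s
lifetime = N*P = 1.11943e+06 * 5944.1788 = 6.654092e+09 s = 77014.9534 days
years = 77014.9534 / 365.25 = 210.8555 years

210.8555 years


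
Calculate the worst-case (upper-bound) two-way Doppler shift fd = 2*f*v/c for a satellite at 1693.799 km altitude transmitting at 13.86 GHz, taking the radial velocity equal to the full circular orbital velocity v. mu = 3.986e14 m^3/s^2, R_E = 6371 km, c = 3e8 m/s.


r = 8.064799e+06 m
v = sqrt(mu/r) = 7030.2679 m/s (worst-case radial velocity)
f = 13.86 GHz = 1.386e+10 Hz
fd = 2*f*v/c = 2*1.386e+10*7030.2679/3.0e+08
fd = 649596.7516 Hz

649596.7516 Hz


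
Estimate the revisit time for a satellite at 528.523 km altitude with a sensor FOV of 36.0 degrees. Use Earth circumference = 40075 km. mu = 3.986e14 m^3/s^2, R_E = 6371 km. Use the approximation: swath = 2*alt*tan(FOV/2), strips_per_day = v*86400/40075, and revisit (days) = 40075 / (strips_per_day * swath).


swath = 2*528.523*tan(0.3141593) = 343.4551 km
v = sqrt(mu/r) = 7600.7967 m/s = 7.6008 km/s
strips/day = v*86400/40075 = 7.6008*86400/40075 = 16.3870
coverage/day = strips * swath = 16.3870 * 343.4551 = 5628.1965 km
revisit = 40075 / 5628.1965 = 7.1204 days

7.1204 days


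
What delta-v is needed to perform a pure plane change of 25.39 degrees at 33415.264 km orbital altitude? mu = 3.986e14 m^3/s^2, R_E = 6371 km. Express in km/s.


r = 39786.2640 km = 3.9786264e+07 m
V = sqrt(mu/r) = 3165.2066 m/s
di = 25.39 deg = 0.4431391 rad
dV = 2*V*sin(di/2) = 2*3165.2066*sin(0.2215695)
dV = 1391.1784 m/s = 1.3912 km/s

1.3912 km/s


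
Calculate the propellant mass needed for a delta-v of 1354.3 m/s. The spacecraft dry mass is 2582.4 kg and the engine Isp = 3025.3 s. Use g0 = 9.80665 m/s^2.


ve = Isp * g0 = 3025.3 * 9.80665 = 29668.058245 m/s
mass ratio = exp(dv/ve) = exp(1354.3/29668.058245) = 1.04670635
m_prop = m_dry * (mr - 1) = 2582.4 * (1.04670635 - 1)
m_prop = 120.6145 kg

120.6145 kg


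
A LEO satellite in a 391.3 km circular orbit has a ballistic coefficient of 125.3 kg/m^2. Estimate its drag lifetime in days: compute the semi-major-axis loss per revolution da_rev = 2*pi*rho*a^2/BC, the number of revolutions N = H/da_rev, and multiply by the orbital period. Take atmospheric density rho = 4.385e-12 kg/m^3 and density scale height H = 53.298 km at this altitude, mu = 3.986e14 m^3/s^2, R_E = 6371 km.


a = R_E + alt = 6762.3000 km = 6.7623e+06 m
da_rev = 2*pi*rho*a^2/BC = 2*pi*4.385e-12*(6.7623e+06)^2/125.3 = 10.055120 m per revolution
N = H/da_rev = 53298.0000 m / 10.055120 m = 5300.5831 revolutions
P = 2*pi*sqrt(a^3/mu) = 5534.1748 s
lifetime = N*P = 5300.5831 * 5534.1748 = 2.9334354e+07 s = 339.5180 days

339.5180 days


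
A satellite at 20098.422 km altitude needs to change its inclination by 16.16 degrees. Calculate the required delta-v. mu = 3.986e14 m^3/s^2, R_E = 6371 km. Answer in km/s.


r = 26469.4220 km = 2.6469422e+07 m
V = sqrt(mu/r) = 3880.5780 m/s
di = 16.16 deg = 0.2820452 rad
dV = 2*V*sin(di/2) = 2*3880.5780*sin(0.1410226)
dV = 1090.8743 m/s = 1.0909 km/s

1.0909 km/s


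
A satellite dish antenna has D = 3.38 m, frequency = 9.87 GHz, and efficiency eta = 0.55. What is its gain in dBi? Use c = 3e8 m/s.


lambda = c/f = 3e8 / 9.87e+09 = 0.03039514 m
G = eta*(pi*D/lambda)^2 = 0.55*(pi*3.38/0.03039514)^2
G = 67125.5151 (linear)
G = 10*log10(67125.5151) = 48.2689 dBi

48.2689 dBi


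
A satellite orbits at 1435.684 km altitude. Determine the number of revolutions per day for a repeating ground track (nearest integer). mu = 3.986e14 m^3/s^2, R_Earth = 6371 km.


r = 7.806684e+06 m
T = 2*pi*sqrt(r^3/mu) = 6864.5350 s = 114.4089 min
revs/day = 1440 / 114.4089 = 12.5864
Rounded: 13 revolutions per day

13 revolutions per day


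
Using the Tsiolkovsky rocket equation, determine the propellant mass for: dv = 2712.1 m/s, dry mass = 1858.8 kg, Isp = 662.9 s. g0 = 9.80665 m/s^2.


ve = Isp * g0 = 662.9 * 9.80665 = 6500.828285 m/s
mass ratio = exp(dv/ve) = exp(2712.1/6500.828285) = 1.51769539
m_prop = m_dry * (mr - 1) = 1858.8 * (1.51769539 - 1)
m_prop = 962.2922 kg

962.2922 kg


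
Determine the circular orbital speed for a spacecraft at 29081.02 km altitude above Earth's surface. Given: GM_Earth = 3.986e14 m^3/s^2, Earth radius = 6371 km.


r = R_E + alt = 6371.0 + 29081.02 = 35452.0200 km = 3.545202e+07 m
v = sqrt(mu/r) = sqrt(3.986e14 / 3.545202e+07) = 3353.1127 m/s = 3.3531 km/s

3.3531 km/s


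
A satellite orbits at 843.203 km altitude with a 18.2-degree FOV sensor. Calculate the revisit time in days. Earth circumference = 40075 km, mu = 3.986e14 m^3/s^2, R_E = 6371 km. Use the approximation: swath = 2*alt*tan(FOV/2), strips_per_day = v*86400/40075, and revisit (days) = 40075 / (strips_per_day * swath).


swath = 2*843.203*tan(0.158825) = 270.1185 km
v = sqrt(mu/r) = 7433.1769 m/s = 7.4332 km/s
strips/day = v*86400/40075 = 7.4332*86400/40075 = 16.0256
coverage/day = strips * swath = 16.0256 * 270.1185 = 4328.8145 km
revisit = 40075 / 4328.8145 = 9.2577 days

9.2577 days


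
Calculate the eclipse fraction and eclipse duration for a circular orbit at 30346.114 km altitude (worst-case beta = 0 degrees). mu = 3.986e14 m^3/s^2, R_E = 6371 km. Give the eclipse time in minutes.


r = 36717.1140 km
T = 1166.9783 min
Eclipse fraction = arcsin(R_E/r)/pi = arcsin(6371.0000/36717.1140)/pi
= arcsin(0.1735158)/pi = 0.05551277
Eclipse duration = 0.05551277 * 1166.9783 = 64.7822 min

64.7822 minutes


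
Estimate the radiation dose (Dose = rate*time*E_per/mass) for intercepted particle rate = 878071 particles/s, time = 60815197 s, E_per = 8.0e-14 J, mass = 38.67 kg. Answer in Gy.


Total energy deposited = rate * time * E_per
  = 878071 * 60815197 * 8.0e-14 = 4.2720 J
Dose = E_total / mass = 4.2720 / 38.67
Dose = 0.1104734 Gy

0.1105 Gy


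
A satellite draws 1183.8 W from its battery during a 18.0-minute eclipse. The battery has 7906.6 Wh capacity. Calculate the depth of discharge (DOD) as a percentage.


E_used = P * t / 60 = 1183.8 * 18.0 / 60 = 355.1400 Wh
DOD = E_used / E_total * 100 = 355.1400 / 7906.6 * 100
DOD = 4.4917 %

4.4917 %


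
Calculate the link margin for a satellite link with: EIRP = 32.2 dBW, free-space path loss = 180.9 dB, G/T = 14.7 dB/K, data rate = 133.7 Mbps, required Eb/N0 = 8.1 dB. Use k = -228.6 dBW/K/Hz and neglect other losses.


C/N0 = EIRP - FSPL + G/T - k = 32.2 - 180.9 + 14.7 - (-228.6)
C/N0 = 94.6000 dB-Hz
R_b = 133.7 Mbps = 1.337e+08 bps -> 10*log10(R_b) = 81.2613 dB-Hz
Eb/N0 = C/N0 - 10*log10(R_b) = 94.6000 - 81.2613 = 13.3387 dB
Margin = Eb/N0 - Eb/N0_req = 13.3387 - 8.1 = 5.2387 dB (link closes)

5.2387 dB


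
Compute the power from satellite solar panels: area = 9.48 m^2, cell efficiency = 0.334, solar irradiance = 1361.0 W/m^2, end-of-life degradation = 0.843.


P = area * eta * S * degradation
P = 9.48 * 0.334 * 1361.0 * 0.843
P = 3632.7918 W

3632.7918 W


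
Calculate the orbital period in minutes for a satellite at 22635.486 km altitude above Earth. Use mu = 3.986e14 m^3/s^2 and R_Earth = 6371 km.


r = 29006.4860 km = 2.9006486e+07 m
T = 2*pi*sqrt(r^3/mu) = 2*pi*sqrt(2.4405368e+22 / 3.986e14)
T = 49164.7573 s = 819.4126 min

819.4126 minutes


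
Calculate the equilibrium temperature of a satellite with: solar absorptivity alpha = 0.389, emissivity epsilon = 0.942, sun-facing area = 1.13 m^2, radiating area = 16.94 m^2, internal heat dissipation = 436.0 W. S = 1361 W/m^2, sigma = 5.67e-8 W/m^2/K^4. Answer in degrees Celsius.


Numerator = alpha*S*A_sun + Q_int = 0.389*1361*1.13 + 436.0 = 1034.2548 W
Denominator = eps*sigma*A_rad = 0.942*5.67e-8*16.94 = 9.0478912e-07 W/K^4
T^4 = 1.1430893e+09 K^4
T = 183.8739 K = -89.2761 C

-89.2761 degrees Celsius


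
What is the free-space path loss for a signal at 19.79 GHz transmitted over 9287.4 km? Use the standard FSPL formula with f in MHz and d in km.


f = 19.79 GHz = 19790.0000 MHz
d = 9287.4 km
FSPL = 32.44 + 20*log10(19790.0000) + 20*log10(9287.4)
FSPL = 32.44 + 85.9289 + 79.3579
FSPL = 197.7268 dB

197.7268 dB


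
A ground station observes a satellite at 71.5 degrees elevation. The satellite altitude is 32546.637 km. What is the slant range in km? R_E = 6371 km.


h = 32546.637 km, el = 71.5 deg
d = -R_E*sin(el) + sqrt((R_E*sin(el))^2 + 2*R_E*h + h^2)
d = -6371.0000*sin(1.2479) + sqrt((6371.0000*0.9483237)^2 + 2*6371.0000*32546.637 + 32546.637^2)
d = 32823.3276 km

32823.3276 km


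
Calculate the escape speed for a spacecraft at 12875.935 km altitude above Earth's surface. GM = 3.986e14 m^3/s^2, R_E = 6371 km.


r = 6371.0 + 12875.935 = 19246.9350 km = 1.9246935e+07 m
v_esc = sqrt(2*mu/r) = sqrt(2*3.986e14 / 1.9246935e+07)
v_esc = 6435.8047 m/s = 6.4358 km/s

6.4358 km/s


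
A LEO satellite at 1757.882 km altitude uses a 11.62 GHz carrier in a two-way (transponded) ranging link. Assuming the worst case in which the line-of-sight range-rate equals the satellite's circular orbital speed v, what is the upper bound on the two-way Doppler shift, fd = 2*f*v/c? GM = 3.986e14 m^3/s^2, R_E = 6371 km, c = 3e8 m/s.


r = 8.128882e+06 m
v = sqrt(mu/r) = 7002.5019 m/s (worst-case radial velocity)
f = 11.62 GHz = 1.162e+10 Hz
fd = 2*f*v/c = 2*1.162e+10*7002.5019/3.0e+08
fd = 542460.4833 Hz

542460.4833 Hz


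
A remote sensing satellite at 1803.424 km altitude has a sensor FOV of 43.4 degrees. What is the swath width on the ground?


FOV = 43.4 deg = 0.7574729 rad
swath = 2 * alt * tan(FOV/2) = 2 * 1803.424 * tan(0.3787364)
swath = 2 * 1803.424 * 0.3979483
swath = 1435.3391 km

1435.3391 km


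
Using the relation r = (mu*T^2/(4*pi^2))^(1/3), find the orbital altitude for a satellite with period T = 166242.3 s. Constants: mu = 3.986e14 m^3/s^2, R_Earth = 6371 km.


T = 166242.3 s
r = (mu*T^2/(4*pi^2))^(1/3) = (3.986e14 * 166242.3^2 / (4*pi^2))^(1/3)
r = 6.5346181e+07 m = 65346.1811 km
alt = r - R_E = 65346.1811 - 6371 = 58975.1811 km

58975.1811 km


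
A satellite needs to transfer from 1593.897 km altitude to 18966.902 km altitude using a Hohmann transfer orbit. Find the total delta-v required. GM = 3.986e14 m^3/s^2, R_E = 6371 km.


r1 = 7964.8970 km = 7.964897e+06 m
r2 = 25337.9020 km = 2.5337902e+07 m
dv1 = sqrt(mu/r1)*(sqrt(2*r2/(r1+r2)) - 1) = 1652.2484 m/s
dv2 = sqrt(mu/r2)*(1 - sqrt(2*r1/(r1+r2))) = 1223.1392 m/s
total dv = |dv1| + |dv2| = 1652.2484 + 1223.1392 = 2875.3875 m/s = 2.8754 km/s

2.8754 km/s


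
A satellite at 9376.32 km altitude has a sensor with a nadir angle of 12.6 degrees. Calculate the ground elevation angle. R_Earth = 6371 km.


r = R_E + alt = 15747.3200 km
Law of sines in the satellite / Earth-center / ground-point triangle:
  sin(nadir)/R_E = sin(90 + el)/r  =>  cos(el) = (r/R_E)*sin(nadir)
cos(el) = (15747.3200 / 6371.0000) * sin(12.6 deg) = 0.5391887
el = arccos(0.5391887) = 57.3716 deg
(Earth-central angle = 90 - nadir - el = 20.0284 deg)

57.3716 degrees


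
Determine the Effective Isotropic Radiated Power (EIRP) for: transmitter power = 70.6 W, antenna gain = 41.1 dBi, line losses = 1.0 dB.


Pt = 70.6 W = 18.4880 dBW
EIRP = Pt_dBW + Gt - losses = 18.4880 + 41.1 - 1.0 = 58.5880 dBW

58.5880 dBW


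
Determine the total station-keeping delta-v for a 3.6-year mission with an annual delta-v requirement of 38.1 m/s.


dV = rate * years = 38.1 * 3.6
dV = 137.1600 m/s

137.1600 m/s
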